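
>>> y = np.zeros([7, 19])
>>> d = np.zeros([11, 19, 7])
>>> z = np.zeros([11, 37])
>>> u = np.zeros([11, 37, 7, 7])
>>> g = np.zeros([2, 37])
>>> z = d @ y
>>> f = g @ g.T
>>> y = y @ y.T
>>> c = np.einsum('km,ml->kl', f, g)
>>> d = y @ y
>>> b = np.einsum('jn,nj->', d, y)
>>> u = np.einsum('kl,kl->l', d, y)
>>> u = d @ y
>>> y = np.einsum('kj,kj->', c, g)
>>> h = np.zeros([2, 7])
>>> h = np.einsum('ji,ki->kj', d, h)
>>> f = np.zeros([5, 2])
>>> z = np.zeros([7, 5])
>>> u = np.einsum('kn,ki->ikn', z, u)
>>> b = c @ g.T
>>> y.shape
()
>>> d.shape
(7, 7)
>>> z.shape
(7, 5)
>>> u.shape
(7, 7, 5)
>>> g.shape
(2, 37)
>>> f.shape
(5, 2)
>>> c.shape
(2, 37)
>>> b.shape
(2, 2)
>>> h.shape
(2, 7)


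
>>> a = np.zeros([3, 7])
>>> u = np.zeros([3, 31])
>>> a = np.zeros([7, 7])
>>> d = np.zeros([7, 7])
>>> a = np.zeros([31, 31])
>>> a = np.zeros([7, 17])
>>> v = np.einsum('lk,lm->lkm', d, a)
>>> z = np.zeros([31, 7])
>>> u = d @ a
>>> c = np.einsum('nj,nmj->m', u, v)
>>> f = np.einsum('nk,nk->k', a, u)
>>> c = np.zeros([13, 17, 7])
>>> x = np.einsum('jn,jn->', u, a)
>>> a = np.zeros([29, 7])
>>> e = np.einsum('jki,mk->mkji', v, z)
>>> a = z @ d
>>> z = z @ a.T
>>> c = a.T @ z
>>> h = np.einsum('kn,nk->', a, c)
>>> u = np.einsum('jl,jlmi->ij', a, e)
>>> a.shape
(31, 7)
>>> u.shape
(17, 31)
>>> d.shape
(7, 7)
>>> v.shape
(7, 7, 17)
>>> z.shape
(31, 31)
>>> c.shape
(7, 31)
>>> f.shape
(17,)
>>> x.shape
()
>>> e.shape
(31, 7, 7, 17)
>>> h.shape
()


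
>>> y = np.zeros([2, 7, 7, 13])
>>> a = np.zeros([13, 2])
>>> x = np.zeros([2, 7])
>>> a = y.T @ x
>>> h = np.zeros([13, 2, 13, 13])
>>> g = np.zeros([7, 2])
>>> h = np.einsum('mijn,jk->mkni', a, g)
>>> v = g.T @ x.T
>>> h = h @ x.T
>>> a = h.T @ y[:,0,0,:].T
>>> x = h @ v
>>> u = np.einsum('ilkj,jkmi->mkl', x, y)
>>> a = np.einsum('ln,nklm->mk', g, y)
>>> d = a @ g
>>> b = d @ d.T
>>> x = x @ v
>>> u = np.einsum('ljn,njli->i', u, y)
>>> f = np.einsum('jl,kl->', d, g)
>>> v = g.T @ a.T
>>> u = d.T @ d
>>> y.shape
(2, 7, 7, 13)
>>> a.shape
(13, 7)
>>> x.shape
(13, 2, 7, 2)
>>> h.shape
(13, 2, 7, 2)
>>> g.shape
(7, 2)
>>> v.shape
(2, 13)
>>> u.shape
(2, 2)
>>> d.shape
(13, 2)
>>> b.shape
(13, 13)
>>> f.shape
()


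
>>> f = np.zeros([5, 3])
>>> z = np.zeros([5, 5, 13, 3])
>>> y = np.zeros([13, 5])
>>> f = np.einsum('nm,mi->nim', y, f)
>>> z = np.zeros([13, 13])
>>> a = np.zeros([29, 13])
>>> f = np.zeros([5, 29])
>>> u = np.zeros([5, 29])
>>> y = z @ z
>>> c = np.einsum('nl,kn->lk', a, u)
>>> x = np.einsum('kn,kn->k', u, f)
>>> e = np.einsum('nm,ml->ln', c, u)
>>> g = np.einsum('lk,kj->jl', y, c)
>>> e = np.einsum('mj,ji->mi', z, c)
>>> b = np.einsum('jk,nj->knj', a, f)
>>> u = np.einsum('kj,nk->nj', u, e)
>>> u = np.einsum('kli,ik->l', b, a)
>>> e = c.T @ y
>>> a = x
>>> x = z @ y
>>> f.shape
(5, 29)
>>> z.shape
(13, 13)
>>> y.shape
(13, 13)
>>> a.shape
(5,)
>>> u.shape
(5,)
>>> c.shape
(13, 5)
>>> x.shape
(13, 13)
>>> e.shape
(5, 13)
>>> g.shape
(5, 13)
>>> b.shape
(13, 5, 29)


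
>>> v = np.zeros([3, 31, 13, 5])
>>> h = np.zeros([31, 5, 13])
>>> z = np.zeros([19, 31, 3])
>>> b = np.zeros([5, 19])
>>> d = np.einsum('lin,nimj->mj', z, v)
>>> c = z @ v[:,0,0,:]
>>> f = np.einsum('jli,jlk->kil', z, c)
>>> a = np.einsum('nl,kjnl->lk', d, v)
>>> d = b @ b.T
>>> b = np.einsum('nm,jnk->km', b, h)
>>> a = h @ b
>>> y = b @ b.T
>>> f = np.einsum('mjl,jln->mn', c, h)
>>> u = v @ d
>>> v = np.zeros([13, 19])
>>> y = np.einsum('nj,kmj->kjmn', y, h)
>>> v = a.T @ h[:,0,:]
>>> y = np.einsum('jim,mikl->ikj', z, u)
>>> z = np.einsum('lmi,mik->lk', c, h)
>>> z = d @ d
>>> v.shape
(19, 5, 13)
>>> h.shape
(31, 5, 13)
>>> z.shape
(5, 5)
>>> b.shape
(13, 19)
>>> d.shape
(5, 5)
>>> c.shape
(19, 31, 5)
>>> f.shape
(19, 13)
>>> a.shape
(31, 5, 19)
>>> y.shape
(31, 13, 19)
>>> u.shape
(3, 31, 13, 5)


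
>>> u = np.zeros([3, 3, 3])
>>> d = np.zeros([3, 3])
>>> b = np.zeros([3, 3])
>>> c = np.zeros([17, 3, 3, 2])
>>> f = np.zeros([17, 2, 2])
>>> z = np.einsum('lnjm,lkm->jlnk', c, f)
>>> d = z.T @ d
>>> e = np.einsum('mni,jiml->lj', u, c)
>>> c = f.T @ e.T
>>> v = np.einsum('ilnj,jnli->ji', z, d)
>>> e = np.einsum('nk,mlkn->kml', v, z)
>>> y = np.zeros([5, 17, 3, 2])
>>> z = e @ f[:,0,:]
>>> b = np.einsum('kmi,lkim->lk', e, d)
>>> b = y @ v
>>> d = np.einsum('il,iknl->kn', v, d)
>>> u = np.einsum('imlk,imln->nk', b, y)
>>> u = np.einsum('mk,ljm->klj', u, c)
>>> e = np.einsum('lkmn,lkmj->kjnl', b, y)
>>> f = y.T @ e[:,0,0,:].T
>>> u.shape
(3, 2, 2)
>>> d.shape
(3, 17)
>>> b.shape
(5, 17, 3, 3)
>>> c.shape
(2, 2, 2)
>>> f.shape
(2, 3, 17, 17)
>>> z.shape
(3, 3, 2)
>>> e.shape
(17, 2, 3, 5)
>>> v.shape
(2, 3)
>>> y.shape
(5, 17, 3, 2)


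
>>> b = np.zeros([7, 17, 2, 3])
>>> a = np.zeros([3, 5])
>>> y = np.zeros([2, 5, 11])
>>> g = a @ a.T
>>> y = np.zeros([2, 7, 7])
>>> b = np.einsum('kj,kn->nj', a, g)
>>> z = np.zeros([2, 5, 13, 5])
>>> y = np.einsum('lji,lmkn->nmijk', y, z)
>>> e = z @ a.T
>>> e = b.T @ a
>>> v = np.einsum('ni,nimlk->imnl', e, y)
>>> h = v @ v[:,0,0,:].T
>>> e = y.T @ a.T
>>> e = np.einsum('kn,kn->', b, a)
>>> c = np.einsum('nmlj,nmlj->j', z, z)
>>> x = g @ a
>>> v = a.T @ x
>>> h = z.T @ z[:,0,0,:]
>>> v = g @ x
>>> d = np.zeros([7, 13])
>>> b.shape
(3, 5)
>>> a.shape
(3, 5)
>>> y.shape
(5, 5, 7, 7, 13)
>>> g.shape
(3, 3)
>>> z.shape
(2, 5, 13, 5)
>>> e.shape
()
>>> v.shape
(3, 5)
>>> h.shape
(5, 13, 5, 5)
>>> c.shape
(5,)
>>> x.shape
(3, 5)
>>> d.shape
(7, 13)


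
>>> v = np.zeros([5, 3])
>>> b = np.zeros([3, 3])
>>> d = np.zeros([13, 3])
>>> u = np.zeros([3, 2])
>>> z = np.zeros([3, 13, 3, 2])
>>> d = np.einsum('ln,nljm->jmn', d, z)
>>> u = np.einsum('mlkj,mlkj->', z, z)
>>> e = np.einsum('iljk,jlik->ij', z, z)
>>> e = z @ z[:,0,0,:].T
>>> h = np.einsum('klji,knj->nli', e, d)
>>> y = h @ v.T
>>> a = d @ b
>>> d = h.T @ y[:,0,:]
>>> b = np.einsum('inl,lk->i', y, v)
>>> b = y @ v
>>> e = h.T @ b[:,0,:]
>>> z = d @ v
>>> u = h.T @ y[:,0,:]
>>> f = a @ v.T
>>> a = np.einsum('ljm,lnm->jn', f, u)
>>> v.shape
(5, 3)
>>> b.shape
(2, 13, 3)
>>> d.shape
(3, 13, 5)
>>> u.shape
(3, 13, 5)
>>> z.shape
(3, 13, 3)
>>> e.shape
(3, 13, 3)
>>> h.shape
(2, 13, 3)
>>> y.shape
(2, 13, 5)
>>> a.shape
(2, 13)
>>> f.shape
(3, 2, 5)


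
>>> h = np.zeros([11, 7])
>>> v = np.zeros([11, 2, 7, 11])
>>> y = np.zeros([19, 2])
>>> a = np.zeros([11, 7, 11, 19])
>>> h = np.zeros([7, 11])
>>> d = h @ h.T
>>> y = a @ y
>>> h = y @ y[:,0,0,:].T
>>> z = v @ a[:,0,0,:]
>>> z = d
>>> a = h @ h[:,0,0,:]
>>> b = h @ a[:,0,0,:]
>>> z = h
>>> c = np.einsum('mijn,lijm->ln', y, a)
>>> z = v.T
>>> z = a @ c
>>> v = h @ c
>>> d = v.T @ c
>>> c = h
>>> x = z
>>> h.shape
(11, 7, 11, 11)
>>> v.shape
(11, 7, 11, 2)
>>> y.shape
(11, 7, 11, 2)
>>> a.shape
(11, 7, 11, 11)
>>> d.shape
(2, 11, 7, 2)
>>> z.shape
(11, 7, 11, 2)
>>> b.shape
(11, 7, 11, 11)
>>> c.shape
(11, 7, 11, 11)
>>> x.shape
(11, 7, 11, 2)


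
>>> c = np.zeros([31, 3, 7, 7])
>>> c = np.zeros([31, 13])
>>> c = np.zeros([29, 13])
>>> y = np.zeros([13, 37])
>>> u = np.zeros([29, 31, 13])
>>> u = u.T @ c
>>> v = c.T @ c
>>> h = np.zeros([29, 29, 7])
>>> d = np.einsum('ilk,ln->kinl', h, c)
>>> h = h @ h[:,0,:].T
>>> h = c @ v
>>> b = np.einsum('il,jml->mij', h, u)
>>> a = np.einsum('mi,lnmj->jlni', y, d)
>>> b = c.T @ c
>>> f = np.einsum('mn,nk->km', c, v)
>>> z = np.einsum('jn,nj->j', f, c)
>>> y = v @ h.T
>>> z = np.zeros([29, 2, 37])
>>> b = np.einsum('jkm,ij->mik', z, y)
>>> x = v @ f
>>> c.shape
(29, 13)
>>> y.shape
(13, 29)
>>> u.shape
(13, 31, 13)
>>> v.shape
(13, 13)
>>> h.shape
(29, 13)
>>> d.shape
(7, 29, 13, 29)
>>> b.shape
(37, 13, 2)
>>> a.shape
(29, 7, 29, 37)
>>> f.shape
(13, 29)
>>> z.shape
(29, 2, 37)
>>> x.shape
(13, 29)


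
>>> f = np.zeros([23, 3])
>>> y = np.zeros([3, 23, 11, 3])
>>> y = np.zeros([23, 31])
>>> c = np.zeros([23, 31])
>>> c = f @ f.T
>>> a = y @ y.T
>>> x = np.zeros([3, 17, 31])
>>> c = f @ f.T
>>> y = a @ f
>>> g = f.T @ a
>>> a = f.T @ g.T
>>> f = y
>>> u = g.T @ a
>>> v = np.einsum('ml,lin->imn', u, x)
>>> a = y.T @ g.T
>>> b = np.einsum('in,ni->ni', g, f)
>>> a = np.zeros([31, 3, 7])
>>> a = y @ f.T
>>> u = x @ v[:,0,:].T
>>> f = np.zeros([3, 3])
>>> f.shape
(3, 3)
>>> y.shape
(23, 3)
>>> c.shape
(23, 23)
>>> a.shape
(23, 23)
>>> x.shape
(3, 17, 31)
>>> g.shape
(3, 23)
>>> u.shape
(3, 17, 17)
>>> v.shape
(17, 23, 31)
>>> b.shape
(23, 3)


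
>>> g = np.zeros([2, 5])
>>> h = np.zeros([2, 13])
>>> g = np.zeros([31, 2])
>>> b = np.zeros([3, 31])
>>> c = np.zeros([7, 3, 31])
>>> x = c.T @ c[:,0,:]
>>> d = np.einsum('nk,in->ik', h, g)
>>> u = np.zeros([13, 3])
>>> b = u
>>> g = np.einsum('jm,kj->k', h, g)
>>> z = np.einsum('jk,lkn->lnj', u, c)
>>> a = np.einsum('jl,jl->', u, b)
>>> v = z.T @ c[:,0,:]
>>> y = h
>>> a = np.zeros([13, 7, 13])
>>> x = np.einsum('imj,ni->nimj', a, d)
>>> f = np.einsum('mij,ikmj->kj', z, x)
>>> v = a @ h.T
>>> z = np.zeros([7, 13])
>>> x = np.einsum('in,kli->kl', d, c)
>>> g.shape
(31,)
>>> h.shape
(2, 13)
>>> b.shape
(13, 3)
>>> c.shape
(7, 3, 31)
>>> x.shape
(7, 3)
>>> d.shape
(31, 13)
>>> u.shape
(13, 3)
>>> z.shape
(7, 13)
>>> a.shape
(13, 7, 13)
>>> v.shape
(13, 7, 2)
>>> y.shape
(2, 13)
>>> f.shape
(13, 13)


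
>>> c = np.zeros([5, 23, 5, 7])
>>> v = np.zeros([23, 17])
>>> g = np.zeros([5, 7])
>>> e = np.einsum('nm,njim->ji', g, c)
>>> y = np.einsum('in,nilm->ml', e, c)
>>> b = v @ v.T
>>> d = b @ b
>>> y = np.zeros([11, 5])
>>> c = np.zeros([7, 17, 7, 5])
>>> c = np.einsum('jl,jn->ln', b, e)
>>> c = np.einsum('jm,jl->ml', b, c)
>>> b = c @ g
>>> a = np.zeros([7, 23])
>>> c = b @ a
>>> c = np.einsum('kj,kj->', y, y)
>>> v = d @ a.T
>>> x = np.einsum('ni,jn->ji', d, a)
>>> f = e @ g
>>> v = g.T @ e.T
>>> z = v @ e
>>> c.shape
()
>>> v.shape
(7, 23)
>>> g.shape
(5, 7)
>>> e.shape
(23, 5)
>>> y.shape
(11, 5)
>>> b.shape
(23, 7)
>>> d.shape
(23, 23)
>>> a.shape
(7, 23)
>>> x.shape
(7, 23)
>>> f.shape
(23, 7)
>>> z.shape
(7, 5)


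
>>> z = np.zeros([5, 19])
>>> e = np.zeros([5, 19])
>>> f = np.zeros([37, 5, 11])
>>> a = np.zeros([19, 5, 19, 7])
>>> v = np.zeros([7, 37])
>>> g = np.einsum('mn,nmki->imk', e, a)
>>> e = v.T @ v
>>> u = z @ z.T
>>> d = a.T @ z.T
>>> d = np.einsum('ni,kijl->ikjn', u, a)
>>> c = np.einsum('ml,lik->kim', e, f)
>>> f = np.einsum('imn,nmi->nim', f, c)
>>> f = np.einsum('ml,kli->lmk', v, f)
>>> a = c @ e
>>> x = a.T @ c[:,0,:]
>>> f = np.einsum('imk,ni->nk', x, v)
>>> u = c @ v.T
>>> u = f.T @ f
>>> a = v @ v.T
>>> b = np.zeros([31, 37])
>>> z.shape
(5, 19)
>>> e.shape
(37, 37)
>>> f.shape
(7, 37)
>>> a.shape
(7, 7)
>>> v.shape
(7, 37)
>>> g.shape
(7, 5, 19)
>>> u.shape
(37, 37)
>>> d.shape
(5, 19, 19, 5)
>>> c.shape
(11, 5, 37)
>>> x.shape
(37, 5, 37)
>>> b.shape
(31, 37)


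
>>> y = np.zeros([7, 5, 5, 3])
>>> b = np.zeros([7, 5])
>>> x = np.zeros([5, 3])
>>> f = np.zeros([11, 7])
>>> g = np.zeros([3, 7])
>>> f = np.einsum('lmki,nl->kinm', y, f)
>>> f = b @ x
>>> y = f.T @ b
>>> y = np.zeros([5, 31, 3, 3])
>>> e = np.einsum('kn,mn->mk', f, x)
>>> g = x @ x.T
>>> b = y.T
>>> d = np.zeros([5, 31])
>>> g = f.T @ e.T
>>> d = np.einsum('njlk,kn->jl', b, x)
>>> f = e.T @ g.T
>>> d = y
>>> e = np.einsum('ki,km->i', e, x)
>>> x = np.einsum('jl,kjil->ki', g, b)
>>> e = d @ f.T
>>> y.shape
(5, 31, 3, 3)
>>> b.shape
(3, 3, 31, 5)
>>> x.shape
(3, 31)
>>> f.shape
(7, 3)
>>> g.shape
(3, 5)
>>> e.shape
(5, 31, 3, 7)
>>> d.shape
(5, 31, 3, 3)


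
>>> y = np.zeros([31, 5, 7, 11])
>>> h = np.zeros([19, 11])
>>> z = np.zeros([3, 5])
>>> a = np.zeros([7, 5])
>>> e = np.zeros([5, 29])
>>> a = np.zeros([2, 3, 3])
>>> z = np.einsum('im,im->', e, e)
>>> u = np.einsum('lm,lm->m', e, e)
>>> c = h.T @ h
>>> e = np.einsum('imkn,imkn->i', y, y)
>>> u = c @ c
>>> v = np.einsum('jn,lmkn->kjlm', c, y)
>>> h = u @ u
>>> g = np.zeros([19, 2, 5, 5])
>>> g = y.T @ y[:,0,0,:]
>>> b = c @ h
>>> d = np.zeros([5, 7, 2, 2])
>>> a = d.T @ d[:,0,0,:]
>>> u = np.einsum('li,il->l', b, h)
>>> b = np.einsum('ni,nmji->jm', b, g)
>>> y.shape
(31, 5, 7, 11)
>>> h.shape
(11, 11)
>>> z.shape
()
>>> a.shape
(2, 2, 7, 2)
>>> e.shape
(31,)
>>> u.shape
(11,)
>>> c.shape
(11, 11)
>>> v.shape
(7, 11, 31, 5)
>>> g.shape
(11, 7, 5, 11)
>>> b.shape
(5, 7)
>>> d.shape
(5, 7, 2, 2)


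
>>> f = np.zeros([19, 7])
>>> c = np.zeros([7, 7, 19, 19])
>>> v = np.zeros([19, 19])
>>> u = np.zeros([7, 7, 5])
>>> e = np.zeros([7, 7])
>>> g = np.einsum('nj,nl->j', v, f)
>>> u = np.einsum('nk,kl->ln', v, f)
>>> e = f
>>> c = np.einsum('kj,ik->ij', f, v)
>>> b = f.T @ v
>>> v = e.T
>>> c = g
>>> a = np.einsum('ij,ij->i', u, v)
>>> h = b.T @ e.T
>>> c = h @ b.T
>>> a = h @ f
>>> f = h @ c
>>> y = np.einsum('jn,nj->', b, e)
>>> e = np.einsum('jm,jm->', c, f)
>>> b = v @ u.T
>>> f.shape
(19, 7)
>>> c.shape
(19, 7)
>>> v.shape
(7, 19)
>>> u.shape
(7, 19)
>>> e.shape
()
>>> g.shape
(19,)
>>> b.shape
(7, 7)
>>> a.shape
(19, 7)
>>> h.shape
(19, 19)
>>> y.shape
()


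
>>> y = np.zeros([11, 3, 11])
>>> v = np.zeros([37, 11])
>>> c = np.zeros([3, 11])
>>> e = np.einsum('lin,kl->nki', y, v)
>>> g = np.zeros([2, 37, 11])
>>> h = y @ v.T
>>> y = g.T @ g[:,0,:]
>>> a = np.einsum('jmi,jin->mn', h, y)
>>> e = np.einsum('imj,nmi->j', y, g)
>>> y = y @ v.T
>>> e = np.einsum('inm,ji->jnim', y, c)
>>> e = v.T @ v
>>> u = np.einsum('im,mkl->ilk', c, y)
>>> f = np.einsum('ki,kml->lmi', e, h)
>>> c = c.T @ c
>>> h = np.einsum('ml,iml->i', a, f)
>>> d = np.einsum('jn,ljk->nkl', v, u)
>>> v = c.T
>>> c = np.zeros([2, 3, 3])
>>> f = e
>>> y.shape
(11, 37, 37)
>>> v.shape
(11, 11)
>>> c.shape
(2, 3, 3)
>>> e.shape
(11, 11)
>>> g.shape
(2, 37, 11)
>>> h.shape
(37,)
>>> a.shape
(3, 11)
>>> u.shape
(3, 37, 37)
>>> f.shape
(11, 11)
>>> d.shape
(11, 37, 3)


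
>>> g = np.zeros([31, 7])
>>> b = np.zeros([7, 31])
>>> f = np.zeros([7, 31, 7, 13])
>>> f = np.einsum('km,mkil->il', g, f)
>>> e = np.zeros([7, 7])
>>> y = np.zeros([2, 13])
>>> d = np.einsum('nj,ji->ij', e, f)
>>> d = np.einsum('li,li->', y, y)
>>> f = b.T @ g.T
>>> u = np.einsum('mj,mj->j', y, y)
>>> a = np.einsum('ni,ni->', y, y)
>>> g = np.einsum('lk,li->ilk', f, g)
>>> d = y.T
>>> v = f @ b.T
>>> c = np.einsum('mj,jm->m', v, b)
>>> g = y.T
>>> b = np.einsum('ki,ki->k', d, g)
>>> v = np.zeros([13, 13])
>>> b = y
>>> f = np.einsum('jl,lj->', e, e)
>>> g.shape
(13, 2)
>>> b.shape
(2, 13)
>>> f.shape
()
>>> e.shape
(7, 7)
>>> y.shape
(2, 13)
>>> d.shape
(13, 2)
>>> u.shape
(13,)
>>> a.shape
()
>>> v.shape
(13, 13)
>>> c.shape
(31,)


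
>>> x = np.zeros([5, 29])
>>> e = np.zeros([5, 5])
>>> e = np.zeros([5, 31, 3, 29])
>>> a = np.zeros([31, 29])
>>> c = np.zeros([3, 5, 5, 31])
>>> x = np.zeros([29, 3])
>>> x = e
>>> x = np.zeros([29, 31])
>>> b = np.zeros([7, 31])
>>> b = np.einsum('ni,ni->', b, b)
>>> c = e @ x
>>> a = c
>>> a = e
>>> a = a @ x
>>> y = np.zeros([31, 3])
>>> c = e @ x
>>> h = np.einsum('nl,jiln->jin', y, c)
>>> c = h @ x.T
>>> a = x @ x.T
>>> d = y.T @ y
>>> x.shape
(29, 31)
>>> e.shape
(5, 31, 3, 29)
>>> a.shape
(29, 29)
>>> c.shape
(5, 31, 29)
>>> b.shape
()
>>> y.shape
(31, 3)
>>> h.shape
(5, 31, 31)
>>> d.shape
(3, 3)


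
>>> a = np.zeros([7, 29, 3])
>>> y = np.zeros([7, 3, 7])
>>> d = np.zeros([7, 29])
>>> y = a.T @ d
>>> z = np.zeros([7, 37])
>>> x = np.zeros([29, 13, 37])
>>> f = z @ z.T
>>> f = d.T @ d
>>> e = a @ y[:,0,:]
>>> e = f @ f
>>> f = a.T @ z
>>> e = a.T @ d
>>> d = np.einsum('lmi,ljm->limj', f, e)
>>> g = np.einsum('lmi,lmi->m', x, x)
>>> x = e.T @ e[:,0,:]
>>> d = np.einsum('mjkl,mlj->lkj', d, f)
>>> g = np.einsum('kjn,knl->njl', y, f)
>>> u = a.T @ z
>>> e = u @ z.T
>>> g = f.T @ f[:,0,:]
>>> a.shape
(7, 29, 3)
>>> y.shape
(3, 29, 29)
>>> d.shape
(29, 29, 37)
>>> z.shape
(7, 37)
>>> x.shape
(29, 29, 29)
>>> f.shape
(3, 29, 37)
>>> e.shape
(3, 29, 7)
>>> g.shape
(37, 29, 37)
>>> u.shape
(3, 29, 37)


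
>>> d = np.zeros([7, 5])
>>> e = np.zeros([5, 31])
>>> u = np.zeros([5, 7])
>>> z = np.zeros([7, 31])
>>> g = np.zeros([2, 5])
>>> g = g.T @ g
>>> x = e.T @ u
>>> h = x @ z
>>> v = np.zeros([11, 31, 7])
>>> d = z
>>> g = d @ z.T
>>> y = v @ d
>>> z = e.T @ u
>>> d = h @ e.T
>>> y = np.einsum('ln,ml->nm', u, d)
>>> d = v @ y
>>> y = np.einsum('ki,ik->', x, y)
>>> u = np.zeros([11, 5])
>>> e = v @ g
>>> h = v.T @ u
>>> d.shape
(11, 31, 31)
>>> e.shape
(11, 31, 7)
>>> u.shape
(11, 5)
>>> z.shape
(31, 7)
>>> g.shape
(7, 7)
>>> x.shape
(31, 7)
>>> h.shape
(7, 31, 5)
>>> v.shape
(11, 31, 7)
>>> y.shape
()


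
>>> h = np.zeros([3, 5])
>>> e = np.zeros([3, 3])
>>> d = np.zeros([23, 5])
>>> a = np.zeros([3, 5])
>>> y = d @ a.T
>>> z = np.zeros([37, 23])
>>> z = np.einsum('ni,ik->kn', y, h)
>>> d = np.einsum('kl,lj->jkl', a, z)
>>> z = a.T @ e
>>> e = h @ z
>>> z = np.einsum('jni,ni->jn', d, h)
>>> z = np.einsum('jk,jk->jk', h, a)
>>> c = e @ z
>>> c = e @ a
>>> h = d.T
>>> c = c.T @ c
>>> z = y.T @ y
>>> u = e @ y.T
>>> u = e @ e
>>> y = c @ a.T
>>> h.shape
(5, 3, 23)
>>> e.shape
(3, 3)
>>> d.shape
(23, 3, 5)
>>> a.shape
(3, 5)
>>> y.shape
(5, 3)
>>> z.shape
(3, 3)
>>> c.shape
(5, 5)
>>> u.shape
(3, 3)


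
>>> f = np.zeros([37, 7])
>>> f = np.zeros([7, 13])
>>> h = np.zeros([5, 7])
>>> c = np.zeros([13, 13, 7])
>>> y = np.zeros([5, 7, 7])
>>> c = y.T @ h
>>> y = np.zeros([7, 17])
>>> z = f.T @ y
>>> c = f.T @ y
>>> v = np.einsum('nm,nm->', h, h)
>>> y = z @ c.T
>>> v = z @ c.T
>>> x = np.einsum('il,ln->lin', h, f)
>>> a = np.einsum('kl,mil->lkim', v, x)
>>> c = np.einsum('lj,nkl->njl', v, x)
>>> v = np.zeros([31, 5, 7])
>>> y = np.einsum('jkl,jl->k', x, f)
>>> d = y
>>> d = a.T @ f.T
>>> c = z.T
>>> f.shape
(7, 13)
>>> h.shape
(5, 7)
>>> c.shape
(17, 13)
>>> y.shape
(5,)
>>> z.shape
(13, 17)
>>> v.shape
(31, 5, 7)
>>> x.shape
(7, 5, 13)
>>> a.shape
(13, 13, 5, 7)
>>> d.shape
(7, 5, 13, 7)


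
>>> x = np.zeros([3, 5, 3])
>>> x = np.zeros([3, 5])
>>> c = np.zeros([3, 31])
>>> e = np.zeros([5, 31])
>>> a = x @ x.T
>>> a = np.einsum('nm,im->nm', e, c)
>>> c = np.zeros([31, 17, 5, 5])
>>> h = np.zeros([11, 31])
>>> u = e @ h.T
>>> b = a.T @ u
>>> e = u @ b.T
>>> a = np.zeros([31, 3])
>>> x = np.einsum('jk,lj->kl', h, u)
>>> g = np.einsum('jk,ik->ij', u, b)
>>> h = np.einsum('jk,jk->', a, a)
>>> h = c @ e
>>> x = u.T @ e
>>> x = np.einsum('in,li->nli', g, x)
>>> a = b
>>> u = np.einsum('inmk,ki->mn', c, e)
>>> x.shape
(5, 11, 31)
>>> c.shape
(31, 17, 5, 5)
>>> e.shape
(5, 31)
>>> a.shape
(31, 11)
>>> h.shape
(31, 17, 5, 31)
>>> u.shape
(5, 17)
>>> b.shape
(31, 11)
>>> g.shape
(31, 5)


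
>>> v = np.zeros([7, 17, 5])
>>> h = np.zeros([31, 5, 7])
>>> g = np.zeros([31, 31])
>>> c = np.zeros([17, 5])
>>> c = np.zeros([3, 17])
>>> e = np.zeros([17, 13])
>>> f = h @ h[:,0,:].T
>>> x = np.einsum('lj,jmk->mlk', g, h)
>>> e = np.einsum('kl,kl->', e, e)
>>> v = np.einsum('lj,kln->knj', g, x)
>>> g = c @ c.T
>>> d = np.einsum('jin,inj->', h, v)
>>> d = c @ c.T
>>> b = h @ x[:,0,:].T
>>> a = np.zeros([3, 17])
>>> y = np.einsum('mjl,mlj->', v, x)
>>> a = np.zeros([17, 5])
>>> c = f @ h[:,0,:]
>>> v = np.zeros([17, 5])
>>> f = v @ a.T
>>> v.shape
(17, 5)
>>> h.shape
(31, 5, 7)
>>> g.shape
(3, 3)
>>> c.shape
(31, 5, 7)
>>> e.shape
()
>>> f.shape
(17, 17)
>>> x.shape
(5, 31, 7)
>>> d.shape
(3, 3)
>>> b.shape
(31, 5, 5)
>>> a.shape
(17, 5)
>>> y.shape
()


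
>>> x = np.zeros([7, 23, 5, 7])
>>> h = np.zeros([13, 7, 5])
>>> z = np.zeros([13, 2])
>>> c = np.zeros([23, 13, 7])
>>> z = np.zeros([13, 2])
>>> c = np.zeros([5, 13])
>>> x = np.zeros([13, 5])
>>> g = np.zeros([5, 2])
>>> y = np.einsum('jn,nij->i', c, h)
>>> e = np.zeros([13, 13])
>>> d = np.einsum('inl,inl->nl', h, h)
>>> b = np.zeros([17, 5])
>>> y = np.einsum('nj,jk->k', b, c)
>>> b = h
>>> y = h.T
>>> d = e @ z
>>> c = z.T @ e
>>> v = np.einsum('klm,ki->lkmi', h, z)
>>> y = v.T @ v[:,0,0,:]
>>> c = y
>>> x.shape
(13, 5)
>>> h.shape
(13, 7, 5)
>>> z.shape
(13, 2)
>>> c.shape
(2, 5, 13, 2)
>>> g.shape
(5, 2)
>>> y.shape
(2, 5, 13, 2)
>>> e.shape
(13, 13)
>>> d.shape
(13, 2)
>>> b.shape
(13, 7, 5)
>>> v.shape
(7, 13, 5, 2)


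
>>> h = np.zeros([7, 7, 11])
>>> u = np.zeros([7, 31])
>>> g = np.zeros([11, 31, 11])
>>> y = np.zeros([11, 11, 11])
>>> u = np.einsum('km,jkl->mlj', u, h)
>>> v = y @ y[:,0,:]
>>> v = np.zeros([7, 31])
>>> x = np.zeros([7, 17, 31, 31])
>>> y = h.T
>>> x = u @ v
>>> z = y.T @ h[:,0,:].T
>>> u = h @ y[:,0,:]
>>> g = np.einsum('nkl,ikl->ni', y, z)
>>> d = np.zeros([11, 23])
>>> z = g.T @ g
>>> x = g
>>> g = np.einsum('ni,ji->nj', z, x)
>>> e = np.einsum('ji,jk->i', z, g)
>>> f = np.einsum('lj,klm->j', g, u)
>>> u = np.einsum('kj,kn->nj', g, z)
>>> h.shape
(7, 7, 11)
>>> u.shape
(7, 11)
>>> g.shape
(7, 11)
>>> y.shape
(11, 7, 7)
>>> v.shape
(7, 31)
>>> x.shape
(11, 7)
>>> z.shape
(7, 7)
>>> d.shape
(11, 23)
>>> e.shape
(7,)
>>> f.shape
(11,)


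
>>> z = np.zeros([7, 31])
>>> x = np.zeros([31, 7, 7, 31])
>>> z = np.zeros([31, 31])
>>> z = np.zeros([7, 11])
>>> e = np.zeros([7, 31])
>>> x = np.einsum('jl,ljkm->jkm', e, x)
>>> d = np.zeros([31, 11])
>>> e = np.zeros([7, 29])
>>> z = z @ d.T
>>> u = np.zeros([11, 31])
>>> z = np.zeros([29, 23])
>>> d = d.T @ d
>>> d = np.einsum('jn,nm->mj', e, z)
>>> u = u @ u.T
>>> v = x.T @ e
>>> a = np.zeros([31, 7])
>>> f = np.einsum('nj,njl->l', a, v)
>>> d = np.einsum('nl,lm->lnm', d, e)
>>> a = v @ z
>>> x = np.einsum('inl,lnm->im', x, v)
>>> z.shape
(29, 23)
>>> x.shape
(7, 29)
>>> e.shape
(7, 29)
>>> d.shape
(7, 23, 29)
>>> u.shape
(11, 11)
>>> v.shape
(31, 7, 29)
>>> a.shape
(31, 7, 23)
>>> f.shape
(29,)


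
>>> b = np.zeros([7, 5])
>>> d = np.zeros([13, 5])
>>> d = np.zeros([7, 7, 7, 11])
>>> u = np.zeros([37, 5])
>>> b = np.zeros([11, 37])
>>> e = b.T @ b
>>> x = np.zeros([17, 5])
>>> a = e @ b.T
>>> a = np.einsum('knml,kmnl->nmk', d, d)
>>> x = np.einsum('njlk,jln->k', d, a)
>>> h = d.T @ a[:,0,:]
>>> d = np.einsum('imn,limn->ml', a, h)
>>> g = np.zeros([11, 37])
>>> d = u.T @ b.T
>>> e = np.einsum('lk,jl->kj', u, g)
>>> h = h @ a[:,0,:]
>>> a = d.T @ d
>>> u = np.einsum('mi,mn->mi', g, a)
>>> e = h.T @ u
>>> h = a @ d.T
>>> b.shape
(11, 37)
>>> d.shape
(5, 11)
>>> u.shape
(11, 37)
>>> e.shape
(7, 7, 7, 37)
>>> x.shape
(11,)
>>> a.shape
(11, 11)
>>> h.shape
(11, 5)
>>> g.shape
(11, 37)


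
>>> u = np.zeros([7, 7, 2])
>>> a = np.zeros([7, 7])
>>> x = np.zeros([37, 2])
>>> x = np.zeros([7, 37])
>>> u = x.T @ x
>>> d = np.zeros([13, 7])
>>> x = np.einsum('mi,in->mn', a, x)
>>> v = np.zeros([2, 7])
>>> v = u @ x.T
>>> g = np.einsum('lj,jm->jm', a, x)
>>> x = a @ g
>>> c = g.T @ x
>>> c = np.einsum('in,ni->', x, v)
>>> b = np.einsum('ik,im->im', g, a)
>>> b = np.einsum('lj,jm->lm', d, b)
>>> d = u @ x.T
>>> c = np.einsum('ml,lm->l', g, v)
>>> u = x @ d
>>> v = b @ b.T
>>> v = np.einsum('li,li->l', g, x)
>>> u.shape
(7, 7)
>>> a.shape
(7, 7)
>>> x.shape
(7, 37)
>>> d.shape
(37, 7)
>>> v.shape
(7,)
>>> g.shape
(7, 37)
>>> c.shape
(37,)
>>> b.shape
(13, 7)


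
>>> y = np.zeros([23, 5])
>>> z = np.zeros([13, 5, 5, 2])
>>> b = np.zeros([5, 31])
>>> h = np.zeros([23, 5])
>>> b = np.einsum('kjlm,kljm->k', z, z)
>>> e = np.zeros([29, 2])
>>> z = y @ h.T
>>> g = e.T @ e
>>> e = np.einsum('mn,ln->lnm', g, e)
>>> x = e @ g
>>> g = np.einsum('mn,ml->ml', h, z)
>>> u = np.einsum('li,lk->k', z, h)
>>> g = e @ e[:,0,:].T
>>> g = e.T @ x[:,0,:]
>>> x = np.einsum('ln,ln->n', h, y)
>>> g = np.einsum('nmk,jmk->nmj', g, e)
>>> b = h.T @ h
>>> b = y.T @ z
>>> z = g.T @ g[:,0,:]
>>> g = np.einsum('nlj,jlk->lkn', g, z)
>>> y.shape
(23, 5)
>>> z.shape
(29, 2, 29)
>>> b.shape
(5, 23)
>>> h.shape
(23, 5)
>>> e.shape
(29, 2, 2)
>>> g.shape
(2, 29, 2)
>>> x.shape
(5,)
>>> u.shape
(5,)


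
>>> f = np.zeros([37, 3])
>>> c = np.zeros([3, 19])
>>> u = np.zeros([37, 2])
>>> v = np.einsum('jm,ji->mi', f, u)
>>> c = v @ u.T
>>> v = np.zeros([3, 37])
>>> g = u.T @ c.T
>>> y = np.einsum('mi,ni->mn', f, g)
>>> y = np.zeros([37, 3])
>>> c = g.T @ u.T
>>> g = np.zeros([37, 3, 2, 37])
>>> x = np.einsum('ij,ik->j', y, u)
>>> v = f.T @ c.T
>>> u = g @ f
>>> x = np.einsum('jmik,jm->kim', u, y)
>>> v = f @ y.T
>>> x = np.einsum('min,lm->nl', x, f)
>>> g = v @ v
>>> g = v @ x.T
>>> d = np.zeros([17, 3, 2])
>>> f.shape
(37, 3)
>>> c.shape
(3, 37)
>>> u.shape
(37, 3, 2, 3)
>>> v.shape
(37, 37)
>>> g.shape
(37, 3)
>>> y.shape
(37, 3)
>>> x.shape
(3, 37)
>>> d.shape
(17, 3, 2)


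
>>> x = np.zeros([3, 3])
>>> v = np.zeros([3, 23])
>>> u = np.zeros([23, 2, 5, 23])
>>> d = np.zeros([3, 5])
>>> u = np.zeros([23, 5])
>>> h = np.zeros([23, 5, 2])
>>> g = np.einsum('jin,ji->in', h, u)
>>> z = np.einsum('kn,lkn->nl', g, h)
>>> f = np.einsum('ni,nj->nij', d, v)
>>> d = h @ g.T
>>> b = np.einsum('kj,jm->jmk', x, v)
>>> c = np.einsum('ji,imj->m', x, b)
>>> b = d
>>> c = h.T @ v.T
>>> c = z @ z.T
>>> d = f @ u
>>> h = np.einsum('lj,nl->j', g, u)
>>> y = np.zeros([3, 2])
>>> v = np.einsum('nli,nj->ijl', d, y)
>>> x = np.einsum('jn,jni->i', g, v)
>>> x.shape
(5,)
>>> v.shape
(5, 2, 5)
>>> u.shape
(23, 5)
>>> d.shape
(3, 5, 5)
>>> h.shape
(2,)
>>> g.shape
(5, 2)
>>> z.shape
(2, 23)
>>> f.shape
(3, 5, 23)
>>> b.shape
(23, 5, 5)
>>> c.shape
(2, 2)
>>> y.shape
(3, 2)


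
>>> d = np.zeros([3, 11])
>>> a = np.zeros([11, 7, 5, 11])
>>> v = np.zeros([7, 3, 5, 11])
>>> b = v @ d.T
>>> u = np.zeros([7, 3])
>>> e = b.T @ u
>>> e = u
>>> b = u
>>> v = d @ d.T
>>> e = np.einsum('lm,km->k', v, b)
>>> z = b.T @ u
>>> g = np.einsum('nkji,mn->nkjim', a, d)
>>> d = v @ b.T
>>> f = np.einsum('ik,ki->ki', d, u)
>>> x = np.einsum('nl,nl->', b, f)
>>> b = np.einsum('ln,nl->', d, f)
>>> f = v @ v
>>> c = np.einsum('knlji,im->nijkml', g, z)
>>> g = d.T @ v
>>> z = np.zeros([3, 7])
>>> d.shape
(3, 7)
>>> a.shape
(11, 7, 5, 11)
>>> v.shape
(3, 3)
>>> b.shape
()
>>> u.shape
(7, 3)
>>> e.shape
(7,)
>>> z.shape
(3, 7)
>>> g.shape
(7, 3)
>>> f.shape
(3, 3)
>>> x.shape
()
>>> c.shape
(7, 3, 11, 11, 3, 5)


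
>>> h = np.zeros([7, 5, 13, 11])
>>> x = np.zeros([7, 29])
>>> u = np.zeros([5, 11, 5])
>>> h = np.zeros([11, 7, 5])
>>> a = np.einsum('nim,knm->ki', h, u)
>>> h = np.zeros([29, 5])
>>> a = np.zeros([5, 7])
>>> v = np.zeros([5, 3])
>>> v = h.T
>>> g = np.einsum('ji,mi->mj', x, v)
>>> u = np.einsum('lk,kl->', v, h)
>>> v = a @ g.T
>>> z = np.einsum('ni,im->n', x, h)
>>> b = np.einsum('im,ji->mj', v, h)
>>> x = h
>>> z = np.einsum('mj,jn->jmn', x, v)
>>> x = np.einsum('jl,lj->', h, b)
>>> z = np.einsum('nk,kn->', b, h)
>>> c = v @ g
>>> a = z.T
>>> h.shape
(29, 5)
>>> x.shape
()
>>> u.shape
()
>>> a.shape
()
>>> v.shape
(5, 5)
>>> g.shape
(5, 7)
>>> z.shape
()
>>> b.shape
(5, 29)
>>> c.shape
(5, 7)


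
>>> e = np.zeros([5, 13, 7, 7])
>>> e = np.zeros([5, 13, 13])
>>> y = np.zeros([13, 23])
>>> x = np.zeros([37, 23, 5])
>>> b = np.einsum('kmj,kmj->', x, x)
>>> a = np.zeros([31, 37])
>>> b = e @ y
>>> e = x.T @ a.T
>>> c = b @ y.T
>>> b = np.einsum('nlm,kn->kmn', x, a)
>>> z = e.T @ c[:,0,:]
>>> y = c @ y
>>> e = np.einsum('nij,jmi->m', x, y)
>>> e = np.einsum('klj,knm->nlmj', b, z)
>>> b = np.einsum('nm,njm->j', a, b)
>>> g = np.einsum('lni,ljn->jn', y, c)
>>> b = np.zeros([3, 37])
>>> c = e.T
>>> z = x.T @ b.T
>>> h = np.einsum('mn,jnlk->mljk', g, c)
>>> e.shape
(23, 5, 13, 37)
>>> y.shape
(5, 13, 23)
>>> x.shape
(37, 23, 5)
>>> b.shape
(3, 37)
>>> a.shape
(31, 37)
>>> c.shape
(37, 13, 5, 23)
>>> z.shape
(5, 23, 3)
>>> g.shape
(13, 13)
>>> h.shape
(13, 5, 37, 23)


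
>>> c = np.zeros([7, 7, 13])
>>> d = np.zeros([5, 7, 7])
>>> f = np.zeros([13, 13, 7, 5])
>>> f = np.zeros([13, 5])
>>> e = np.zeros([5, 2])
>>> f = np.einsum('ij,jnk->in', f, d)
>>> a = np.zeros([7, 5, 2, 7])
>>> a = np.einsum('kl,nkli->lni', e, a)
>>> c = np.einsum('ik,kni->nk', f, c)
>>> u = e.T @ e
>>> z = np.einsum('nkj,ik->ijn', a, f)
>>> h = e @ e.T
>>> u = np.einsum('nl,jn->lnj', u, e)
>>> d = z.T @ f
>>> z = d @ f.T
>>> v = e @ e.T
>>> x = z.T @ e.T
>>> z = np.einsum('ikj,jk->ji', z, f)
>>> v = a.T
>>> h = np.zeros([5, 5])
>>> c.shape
(7, 7)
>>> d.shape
(2, 7, 7)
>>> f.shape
(13, 7)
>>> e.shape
(5, 2)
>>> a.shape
(2, 7, 7)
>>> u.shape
(2, 2, 5)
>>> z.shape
(13, 2)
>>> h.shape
(5, 5)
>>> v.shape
(7, 7, 2)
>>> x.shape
(13, 7, 5)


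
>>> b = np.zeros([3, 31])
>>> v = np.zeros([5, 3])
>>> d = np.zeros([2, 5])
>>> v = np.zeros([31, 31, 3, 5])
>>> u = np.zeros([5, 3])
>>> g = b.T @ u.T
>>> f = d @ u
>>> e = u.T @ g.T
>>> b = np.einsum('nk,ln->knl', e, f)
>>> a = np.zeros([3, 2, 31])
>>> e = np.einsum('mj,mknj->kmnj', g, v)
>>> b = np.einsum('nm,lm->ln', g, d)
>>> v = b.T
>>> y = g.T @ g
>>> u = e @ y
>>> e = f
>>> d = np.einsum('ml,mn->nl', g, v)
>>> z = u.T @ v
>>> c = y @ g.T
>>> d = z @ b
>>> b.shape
(2, 31)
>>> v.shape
(31, 2)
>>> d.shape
(5, 3, 31, 31)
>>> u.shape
(31, 31, 3, 5)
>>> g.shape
(31, 5)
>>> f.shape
(2, 3)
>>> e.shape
(2, 3)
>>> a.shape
(3, 2, 31)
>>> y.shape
(5, 5)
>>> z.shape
(5, 3, 31, 2)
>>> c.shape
(5, 31)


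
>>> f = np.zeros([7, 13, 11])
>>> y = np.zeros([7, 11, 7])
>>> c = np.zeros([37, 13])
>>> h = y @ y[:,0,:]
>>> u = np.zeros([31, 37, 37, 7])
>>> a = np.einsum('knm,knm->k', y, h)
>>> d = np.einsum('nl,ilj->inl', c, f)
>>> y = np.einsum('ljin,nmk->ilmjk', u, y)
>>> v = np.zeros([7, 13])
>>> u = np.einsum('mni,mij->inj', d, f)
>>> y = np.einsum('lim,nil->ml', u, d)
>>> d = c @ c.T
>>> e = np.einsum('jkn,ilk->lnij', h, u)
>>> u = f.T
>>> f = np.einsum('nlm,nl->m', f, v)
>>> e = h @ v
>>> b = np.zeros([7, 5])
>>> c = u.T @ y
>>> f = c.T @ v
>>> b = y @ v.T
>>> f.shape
(13, 13, 13)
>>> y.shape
(11, 13)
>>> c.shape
(7, 13, 13)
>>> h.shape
(7, 11, 7)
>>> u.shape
(11, 13, 7)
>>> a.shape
(7,)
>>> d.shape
(37, 37)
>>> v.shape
(7, 13)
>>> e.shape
(7, 11, 13)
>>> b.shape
(11, 7)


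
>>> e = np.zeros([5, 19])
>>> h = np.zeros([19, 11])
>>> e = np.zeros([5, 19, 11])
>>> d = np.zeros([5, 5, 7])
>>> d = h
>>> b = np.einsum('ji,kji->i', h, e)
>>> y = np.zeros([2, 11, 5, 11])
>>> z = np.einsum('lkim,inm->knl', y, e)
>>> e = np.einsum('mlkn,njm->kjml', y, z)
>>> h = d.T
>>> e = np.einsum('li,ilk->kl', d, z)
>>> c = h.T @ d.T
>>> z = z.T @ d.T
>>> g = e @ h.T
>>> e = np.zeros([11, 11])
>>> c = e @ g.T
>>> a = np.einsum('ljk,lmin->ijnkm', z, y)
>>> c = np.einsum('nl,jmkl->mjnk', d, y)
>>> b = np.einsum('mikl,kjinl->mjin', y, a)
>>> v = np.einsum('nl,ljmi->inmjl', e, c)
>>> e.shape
(11, 11)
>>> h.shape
(11, 19)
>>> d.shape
(19, 11)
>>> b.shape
(2, 19, 11, 19)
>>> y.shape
(2, 11, 5, 11)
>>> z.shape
(2, 19, 19)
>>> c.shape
(11, 2, 19, 5)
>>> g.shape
(2, 11)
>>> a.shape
(5, 19, 11, 19, 11)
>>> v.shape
(5, 11, 19, 2, 11)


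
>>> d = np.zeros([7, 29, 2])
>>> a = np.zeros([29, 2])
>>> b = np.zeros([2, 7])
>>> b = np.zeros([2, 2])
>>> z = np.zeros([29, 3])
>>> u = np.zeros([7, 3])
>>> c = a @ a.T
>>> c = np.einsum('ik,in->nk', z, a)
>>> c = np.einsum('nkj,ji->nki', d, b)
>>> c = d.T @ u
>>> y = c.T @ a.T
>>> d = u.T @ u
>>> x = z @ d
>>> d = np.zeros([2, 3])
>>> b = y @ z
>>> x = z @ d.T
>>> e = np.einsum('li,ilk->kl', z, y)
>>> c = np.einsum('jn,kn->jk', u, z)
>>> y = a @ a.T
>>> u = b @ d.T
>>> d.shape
(2, 3)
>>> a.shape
(29, 2)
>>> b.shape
(3, 29, 3)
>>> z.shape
(29, 3)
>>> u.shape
(3, 29, 2)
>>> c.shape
(7, 29)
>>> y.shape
(29, 29)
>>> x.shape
(29, 2)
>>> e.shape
(29, 29)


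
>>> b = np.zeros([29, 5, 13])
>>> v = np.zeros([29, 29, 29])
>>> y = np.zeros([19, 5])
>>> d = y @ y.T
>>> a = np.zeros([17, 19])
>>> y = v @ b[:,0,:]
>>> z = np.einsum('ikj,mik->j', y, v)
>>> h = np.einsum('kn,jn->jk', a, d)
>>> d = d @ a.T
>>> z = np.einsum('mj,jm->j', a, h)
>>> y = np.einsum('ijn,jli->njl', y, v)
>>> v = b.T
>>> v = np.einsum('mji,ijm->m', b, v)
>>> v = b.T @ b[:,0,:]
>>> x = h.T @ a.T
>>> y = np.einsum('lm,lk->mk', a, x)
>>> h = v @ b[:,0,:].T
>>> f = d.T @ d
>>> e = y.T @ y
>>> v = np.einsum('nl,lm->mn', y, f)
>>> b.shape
(29, 5, 13)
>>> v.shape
(17, 19)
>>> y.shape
(19, 17)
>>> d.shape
(19, 17)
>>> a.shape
(17, 19)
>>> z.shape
(19,)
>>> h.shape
(13, 5, 29)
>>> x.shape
(17, 17)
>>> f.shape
(17, 17)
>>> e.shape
(17, 17)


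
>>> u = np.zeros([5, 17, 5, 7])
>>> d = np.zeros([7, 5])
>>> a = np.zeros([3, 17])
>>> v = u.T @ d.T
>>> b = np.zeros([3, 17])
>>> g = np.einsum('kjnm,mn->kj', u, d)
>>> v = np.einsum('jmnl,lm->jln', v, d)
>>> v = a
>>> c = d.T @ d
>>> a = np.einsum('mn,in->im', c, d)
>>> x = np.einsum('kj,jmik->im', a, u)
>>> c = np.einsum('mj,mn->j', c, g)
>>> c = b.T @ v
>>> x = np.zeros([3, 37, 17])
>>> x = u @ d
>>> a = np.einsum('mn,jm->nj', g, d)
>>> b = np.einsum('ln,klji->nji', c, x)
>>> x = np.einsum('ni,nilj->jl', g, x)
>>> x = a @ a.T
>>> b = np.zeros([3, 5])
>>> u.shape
(5, 17, 5, 7)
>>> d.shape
(7, 5)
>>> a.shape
(17, 7)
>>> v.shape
(3, 17)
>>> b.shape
(3, 5)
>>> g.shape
(5, 17)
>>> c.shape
(17, 17)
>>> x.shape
(17, 17)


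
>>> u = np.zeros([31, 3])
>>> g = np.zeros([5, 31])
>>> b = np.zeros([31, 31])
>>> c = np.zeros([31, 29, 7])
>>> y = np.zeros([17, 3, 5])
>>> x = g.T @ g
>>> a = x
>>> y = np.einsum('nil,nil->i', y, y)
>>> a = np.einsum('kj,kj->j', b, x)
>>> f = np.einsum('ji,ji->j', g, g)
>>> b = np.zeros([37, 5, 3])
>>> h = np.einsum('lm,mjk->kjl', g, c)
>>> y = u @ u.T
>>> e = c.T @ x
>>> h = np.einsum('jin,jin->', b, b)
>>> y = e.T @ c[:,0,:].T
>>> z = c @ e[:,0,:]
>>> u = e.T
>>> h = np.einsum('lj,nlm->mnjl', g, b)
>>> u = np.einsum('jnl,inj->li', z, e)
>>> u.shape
(31, 7)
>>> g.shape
(5, 31)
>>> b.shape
(37, 5, 3)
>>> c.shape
(31, 29, 7)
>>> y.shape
(31, 29, 31)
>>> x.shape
(31, 31)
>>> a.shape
(31,)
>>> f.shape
(5,)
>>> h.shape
(3, 37, 31, 5)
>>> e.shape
(7, 29, 31)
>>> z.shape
(31, 29, 31)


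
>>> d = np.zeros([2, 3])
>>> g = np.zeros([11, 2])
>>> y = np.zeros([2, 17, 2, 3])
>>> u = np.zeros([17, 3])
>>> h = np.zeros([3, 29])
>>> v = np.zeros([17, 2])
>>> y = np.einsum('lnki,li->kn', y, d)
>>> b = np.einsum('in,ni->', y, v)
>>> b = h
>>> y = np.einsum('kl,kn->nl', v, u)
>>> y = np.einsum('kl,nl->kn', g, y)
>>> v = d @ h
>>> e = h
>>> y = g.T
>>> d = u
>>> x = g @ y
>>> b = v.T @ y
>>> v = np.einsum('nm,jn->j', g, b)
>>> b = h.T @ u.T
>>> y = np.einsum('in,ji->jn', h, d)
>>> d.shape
(17, 3)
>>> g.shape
(11, 2)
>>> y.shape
(17, 29)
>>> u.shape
(17, 3)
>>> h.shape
(3, 29)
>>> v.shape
(29,)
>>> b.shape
(29, 17)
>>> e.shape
(3, 29)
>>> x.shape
(11, 11)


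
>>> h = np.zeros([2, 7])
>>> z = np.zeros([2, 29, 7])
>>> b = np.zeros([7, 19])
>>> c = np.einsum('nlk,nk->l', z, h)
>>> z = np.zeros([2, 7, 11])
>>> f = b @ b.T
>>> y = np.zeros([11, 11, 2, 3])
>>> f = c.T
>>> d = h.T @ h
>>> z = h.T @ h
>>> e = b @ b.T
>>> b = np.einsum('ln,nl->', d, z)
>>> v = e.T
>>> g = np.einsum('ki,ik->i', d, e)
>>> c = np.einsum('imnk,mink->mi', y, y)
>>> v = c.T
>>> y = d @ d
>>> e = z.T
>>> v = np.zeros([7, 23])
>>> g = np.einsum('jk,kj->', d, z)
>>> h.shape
(2, 7)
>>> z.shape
(7, 7)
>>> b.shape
()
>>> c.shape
(11, 11)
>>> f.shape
(29,)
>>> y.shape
(7, 7)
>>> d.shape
(7, 7)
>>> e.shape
(7, 7)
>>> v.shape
(7, 23)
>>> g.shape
()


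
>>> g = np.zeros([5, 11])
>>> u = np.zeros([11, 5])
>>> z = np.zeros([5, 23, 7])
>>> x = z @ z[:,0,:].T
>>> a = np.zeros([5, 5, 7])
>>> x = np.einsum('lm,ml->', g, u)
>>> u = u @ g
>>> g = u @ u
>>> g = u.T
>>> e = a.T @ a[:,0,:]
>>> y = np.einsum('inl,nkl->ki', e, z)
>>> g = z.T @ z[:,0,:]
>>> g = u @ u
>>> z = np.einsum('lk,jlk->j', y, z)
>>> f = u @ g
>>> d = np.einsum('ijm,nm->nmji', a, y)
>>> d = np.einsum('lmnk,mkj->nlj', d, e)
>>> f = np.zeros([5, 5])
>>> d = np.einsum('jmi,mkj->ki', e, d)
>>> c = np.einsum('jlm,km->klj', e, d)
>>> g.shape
(11, 11)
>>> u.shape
(11, 11)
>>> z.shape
(5,)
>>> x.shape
()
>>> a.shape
(5, 5, 7)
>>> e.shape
(7, 5, 7)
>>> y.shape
(23, 7)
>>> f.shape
(5, 5)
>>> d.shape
(23, 7)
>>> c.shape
(23, 5, 7)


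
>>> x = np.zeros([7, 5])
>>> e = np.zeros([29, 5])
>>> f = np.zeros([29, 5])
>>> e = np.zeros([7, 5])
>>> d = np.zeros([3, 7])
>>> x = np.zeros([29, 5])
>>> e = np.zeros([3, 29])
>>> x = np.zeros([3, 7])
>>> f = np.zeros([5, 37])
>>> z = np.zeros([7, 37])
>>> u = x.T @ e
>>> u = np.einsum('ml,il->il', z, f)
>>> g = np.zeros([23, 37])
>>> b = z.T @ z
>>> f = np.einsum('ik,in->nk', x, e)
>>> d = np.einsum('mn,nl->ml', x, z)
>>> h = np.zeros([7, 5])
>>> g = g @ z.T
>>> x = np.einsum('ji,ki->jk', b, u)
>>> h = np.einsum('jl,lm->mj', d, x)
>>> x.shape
(37, 5)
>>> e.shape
(3, 29)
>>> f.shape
(29, 7)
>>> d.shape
(3, 37)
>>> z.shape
(7, 37)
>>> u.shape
(5, 37)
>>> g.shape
(23, 7)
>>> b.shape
(37, 37)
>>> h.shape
(5, 3)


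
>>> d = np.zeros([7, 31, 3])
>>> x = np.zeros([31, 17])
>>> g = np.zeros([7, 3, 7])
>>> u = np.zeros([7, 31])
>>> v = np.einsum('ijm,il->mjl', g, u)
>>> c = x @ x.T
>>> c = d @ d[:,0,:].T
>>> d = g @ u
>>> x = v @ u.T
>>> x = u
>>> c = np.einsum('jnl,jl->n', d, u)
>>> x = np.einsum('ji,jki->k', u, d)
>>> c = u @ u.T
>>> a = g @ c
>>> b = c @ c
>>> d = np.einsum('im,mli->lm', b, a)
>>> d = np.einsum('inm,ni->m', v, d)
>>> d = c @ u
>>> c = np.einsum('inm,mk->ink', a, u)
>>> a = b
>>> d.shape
(7, 31)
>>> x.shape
(3,)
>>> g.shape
(7, 3, 7)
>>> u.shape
(7, 31)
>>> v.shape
(7, 3, 31)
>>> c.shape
(7, 3, 31)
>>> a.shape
(7, 7)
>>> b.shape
(7, 7)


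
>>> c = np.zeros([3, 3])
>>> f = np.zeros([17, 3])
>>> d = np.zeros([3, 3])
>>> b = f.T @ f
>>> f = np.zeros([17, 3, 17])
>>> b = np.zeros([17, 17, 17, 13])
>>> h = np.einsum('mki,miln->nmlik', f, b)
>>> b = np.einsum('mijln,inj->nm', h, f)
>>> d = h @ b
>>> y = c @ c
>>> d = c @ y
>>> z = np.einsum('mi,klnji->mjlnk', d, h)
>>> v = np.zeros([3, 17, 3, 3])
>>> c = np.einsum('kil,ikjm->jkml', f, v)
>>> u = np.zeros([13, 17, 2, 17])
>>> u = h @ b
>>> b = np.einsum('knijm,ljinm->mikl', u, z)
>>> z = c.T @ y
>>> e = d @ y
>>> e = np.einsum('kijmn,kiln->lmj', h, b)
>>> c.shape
(3, 17, 3, 17)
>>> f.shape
(17, 3, 17)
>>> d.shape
(3, 3)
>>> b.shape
(13, 17, 13, 3)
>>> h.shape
(13, 17, 17, 17, 3)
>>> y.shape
(3, 3)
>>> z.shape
(17, 3, 17, 3)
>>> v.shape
(3, 17, 3, 3)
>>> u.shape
(13, 17, 17, 17, 13)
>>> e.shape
(13, 17, 17)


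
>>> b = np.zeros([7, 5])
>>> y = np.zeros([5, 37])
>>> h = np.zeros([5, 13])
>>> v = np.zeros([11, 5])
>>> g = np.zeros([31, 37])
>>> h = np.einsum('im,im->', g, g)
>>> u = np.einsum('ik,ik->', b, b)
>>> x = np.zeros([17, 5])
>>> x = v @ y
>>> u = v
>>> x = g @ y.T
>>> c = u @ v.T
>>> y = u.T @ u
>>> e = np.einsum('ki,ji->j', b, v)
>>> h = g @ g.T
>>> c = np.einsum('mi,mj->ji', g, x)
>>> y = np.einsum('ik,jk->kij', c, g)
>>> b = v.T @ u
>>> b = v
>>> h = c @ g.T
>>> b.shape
(11, 5)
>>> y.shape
(37, 5, 31)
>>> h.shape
(5, 31)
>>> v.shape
(11, 5)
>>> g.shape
(31, 37)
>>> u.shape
(11, 5)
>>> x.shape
(31, 5)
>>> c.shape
(5, 37)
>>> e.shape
(11,)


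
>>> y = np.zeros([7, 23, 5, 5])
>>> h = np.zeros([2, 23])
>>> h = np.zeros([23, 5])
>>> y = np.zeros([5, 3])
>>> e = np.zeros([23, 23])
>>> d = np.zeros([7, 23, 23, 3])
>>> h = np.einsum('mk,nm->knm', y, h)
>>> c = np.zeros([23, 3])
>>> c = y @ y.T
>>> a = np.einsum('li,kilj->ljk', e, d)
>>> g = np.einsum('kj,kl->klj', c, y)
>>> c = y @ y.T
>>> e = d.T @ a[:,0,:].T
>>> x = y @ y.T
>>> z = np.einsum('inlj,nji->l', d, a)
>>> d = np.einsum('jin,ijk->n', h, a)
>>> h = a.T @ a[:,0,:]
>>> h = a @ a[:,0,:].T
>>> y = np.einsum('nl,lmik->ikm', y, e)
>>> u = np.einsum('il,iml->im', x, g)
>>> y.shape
(23, 23, 23)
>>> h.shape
(23, 3, 23)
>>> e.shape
(3, 23, 23, 23)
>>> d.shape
(5,)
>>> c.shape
(5, 5)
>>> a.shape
(23, 3, 7)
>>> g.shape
(5, 3, 5)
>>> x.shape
(5, 5)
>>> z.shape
(23,)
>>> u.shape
(5, 3)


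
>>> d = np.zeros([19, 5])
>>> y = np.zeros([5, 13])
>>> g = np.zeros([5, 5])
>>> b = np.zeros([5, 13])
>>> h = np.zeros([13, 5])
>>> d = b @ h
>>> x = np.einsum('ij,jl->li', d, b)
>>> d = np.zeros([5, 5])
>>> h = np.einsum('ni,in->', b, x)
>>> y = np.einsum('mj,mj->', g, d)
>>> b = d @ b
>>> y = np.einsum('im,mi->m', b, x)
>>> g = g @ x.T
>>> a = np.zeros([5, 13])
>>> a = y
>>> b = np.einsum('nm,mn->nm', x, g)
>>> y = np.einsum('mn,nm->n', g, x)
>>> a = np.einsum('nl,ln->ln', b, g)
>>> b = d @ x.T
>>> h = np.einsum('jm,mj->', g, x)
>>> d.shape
(5, 5)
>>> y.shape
(13,)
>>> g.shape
(5, 13)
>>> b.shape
(5, 13)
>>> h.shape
()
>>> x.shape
(13, 5)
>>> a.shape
(5, 13)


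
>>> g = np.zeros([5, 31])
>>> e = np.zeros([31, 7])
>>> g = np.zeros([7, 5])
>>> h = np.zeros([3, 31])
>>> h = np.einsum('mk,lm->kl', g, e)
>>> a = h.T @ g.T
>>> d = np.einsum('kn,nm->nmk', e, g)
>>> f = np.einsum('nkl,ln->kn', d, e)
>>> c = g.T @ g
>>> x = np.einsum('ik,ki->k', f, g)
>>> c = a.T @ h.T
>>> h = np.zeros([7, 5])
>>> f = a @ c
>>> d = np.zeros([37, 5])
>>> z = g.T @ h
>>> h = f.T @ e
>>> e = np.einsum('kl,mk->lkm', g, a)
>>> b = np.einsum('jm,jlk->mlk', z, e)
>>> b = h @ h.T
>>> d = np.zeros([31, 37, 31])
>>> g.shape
(7, 5)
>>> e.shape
(5, 7, 31)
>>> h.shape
(5, 7)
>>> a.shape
(31, 7)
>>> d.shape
(31, 37, 31)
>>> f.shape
(31, 5)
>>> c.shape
(7, 5)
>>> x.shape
(7,)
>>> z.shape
(5, 5)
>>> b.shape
(5, 5)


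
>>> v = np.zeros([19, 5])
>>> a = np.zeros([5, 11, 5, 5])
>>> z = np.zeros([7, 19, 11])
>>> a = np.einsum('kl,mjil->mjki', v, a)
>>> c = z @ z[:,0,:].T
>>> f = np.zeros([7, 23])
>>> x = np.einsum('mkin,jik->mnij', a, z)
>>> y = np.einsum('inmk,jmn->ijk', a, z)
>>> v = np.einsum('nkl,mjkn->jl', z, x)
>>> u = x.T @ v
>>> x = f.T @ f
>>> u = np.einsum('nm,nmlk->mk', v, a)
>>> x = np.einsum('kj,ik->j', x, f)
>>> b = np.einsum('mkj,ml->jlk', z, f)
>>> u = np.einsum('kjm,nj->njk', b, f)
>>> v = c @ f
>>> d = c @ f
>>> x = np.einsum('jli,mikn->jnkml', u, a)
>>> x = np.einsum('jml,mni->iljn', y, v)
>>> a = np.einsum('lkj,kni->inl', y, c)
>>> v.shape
(7, 19, 23)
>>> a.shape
(7, 19, 5)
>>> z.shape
(7, 19, 11)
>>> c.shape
(7, 19, 7)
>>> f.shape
(7, 23)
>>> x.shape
(23, 5, 5, 19)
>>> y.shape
(5, 7, 5)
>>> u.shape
(7, 23, 11)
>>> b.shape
(11, 23, 19)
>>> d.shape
(7, 19, 23)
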